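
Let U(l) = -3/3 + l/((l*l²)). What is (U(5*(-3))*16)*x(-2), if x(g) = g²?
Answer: -14336/225 ≈ -63.716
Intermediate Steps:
U(l) = -1 + l⁻² (U(l) = -3*⅓ + l/(l³) = -1 + l/l³ = -1 + l⁻²)
(U(5*(-3))*16)*x(-2) = ((-1 + (5*(-3))⁻²)*16)*(-2)² = ((-1 + (-15)⁻²)*16)*4 = ((-1 + 1/225)*16)*4 = -224/225*16*4 = -3584/225*4 = -14336/225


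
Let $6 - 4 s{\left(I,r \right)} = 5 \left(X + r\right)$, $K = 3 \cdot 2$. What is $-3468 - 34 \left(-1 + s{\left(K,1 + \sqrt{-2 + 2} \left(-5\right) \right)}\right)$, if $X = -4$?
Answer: $- \frac{7225}{2} \approx -3612.5$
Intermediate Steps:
$K = 6$
$s{\left(I,r \right)} = \frac{13}{2} - \frac{5 r}{4}$ ($s{\left(I,r \right)} = \frac{3}{2} - \frac{5 \left(-4 + r\right)}{4} = \frac{3}{2} - \frac{-20 + 5 r}{4} = \frac{3}{2} - \left(-5 + \frac{5 r}{4}\right) = \frac{13}{2} - \frac{5 r}{4}$)
$-3468 - 34 \left(-1 + s{\left(K,1 + \sqrt{-2 + 2} \left(-5\right) \right)}\right) = -3468 - 34 \left(-1 + \left(\frac{13}{2} - \frac{5 \left(1 + \sqrt{-2 + 2} \left(-5\right)\right)}{4}\right)\right) = -3468 - 34 \left(-1 + \left(\frac{13}{2} - \frac{5 \left(1 + \sqrt{0} \left(-5\right)\right)}{4}\right)\right) = -3468 - 34 \left(-1 + \left(\frac{13}{2} - \frac{5 \left(1 + 0 \left(-5\right)\right)}{4}\right)\right) = -3468 - 34 \left(-1 + \left(\frac{13}{2} - \frac{5 \left(1 + 0\right)}{4}\right)\right) = -3468 - 34 \left(-1 + \left(\frac{13}{2} - \frac{5}{4}\right)\right) = -3468 - 34 \left(-1 + \frac{21}{4}\right) = -3468 - 34 \cdot \frac{17}{4} = -3468 - \frac{289}{2} = - \frac{7225}{2}$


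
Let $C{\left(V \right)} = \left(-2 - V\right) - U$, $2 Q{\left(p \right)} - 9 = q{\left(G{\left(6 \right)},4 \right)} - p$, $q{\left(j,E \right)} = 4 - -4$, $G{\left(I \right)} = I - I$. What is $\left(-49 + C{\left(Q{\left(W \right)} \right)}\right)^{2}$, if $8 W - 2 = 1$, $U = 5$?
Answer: $\frac{1058841}{256} \approx 4136.1$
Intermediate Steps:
$G{\left(I \right)} = 0$
$W = \frac{3}{8}$ ($W = \frac{1}{4} + \frac{1}{8} \cdot 1 = \frac{1}{4} + \frac{1}{8} = \frac{3}{8} \approx 0.375$)
$q{\left(j,E \right)} = 8$ ($q{\left(j,E \right)} = 4 + 4 = 8$)
$Q{\left(p \right)} = \frac{17}{2} - \frac{p}{2}$ ($Q{\left(p \right)} = \frac{9}{2} + \frac{8 - p}{2} = \frac{9}{2} - \left(-4 + \frac{p}{2}\right) = \frac{17}{2} - \frac{p}{2}$)
$C{\left(V \right)} = -7 - V$ ($C{\left(V \right)} = \left(-2 - V\right) - 5 = -7 - V$)
$\left(-49 + C{\left(Q{\left(W \right)} \right)}\right)^{2} = \left(-49 - \left(\frac{31}{2} - \frac{3}{16}\right)\right)^{2} = \left(-49 - \frac{245}{16}\right)^{2} = \left(- \frac{1029}{16}\right)^{2} = \frac{1058841}{256}$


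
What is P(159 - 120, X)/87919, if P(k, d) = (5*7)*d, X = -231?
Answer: -8085/87919 ≈ -0.091960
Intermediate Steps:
P(k, d) = 35*d
P(159 - 120, X)/87919 = (35*(-231))/87919 = -8085*1/87919 = -8085/87919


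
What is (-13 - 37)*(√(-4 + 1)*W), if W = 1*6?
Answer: -300*I*√3 ≈ -519.62*I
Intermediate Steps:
W = 6
(-13 - 37)*(√(-4 + 1)*W) = (-13 - 37)*(√(-4 + 1)*6) = -50*√(-3)*6 = -50*I*√3*6 = -300*I*√3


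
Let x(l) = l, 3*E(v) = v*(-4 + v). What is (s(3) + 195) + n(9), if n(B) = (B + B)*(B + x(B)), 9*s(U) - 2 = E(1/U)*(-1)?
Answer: 126182/243 ≈ 519.27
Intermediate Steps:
E(v) = v*(-4 + v)/3 (E(v) = (v*(-4 + v))/3 = v*(-4 + v)/3)
s(U) = 2/9 - (-4 + 1/U)/(27*U) (s(U) = 2/9 + (((-4 + 1/U)/(3*U))*(-1))/9 = 2/9 + (-(-4 + 1/U)/(3*U))/9 = 2/9 - (-4 + 1/U)/(27*U))
n(B) = 4*B² (n(B) = (B + B)*(B + B) = (2*B)*(2*B) = 4*B²)
(s(3) + 195) + n(9) = ((1/27)*(-1 + 4*3 + 6*3²)/3² + 195) + 4*9² = ((1/27)*(⅑)*(-1 + 12 + 6*9) + 195) + 4*81 = ((1/27)*(⅑)*(-1 + 12 + 54) + 195) + 324 = ((1/27)*(⅑)*65 + 195) + 324 = (65/243 + 195) + 324 = 47450/243 + 324 = 126182/243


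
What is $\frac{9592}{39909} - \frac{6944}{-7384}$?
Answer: $\frac{43494428}{36836007} \approx 1.1808$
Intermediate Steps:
$\frac{9592}{39909} - \frac{6944}{-7384} = 9592 \cdot \frac{1}{39909} - - \frac{868}{923} = \frac{9592}{39909} + \frac{868}{923} = \frac{43494428}{36836007}$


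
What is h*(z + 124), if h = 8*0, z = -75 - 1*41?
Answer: 0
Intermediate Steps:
z = -116 (z = -75 - 41 = -116)
h = 0
h*(z + 124) = 0*(-116 + 124) = 0*8 = 0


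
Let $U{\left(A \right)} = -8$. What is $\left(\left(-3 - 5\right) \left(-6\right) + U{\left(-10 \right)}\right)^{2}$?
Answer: $1600$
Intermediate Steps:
$\left(\left(-3 - 5\right) \left(-6\right) + U{\left(-10 \right)}\right)^{2} = \left(\left(-3 - 5\right) \left(-6\right) - 8\right)^{2} = \left(\left(-8\right) \left(-6\right) - 8\right)^{2} = \left(48 - 8\right)^{2} = 40^{2} = 1600$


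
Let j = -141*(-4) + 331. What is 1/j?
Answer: 1/895 ≈ 0.0011173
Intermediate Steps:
j = 895 (j = 564 + 331 = 895)
1/j = 1/895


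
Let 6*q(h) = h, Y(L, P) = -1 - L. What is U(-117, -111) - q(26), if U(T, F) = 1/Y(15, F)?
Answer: -211/48 ≈ -4.3958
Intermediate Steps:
U(T, F) = -1/16 (U(T, F) = 1/(-1 - 1*15) = 1/(-1 - 15) = 1/(-16) = -1/16)
q(h) = h/6
U(-117, -111) - q(26) = -1/16 - 26/6 = -1/16 - 1*13/3 = -1/16 - 13/3 = -211/48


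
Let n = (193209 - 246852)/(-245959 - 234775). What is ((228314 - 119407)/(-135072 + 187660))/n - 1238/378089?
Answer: 9895734897797345/533290391400738 ≈ 18.556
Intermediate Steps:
n = 53643/480734 (n = -53643/(-480734) = -53643*(-1/480734) = 53643/480734 ≈ 0.11159)
((228314 - 119407)/(-135072 + 187660))/n - 1238/378089 = ((228314 - 119407)/(-135072 + 187660))/(53643/480734) - 1238/378089 = (108907/52588)*(480734/53643) - 1238*1/378089 = (108907*(1/52588))*(480734/53643) - 1238/378089 = (108907/52588)*(480734/53643) - 1238/378089 = 26177648869/1410489042 - 1238/378089 = 9895734897797345/533290391400738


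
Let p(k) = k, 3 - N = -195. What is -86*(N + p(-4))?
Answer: -16684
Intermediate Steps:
N = 198 (N = 3 - 1*(-195) = 3 + 195 = 198)
-86*(N + p(-4)) = -86*(198 - 4) = -86*194 = -16684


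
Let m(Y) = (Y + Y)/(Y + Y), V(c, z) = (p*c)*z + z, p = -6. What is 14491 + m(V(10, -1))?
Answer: 14492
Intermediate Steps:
V(c, z) = z - 6*c*z (V(c, z) = (-6*c)*z + z = -6*c*z + z = z - 6*c*z)
m(Y) = 1 (m(Y) = (2*Y)/((2*Y)) = (2*Y)*(1/(2*Y)) = 1)
14491 + m(V(10, -1)) = 14491 + 1 = 14492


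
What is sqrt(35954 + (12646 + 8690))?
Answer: sqrt(57290) ≈ 239.35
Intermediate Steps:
sqrt(35954 + (12646 + 8690)) = sqrt(35954 + 21336) = sqrt(57290)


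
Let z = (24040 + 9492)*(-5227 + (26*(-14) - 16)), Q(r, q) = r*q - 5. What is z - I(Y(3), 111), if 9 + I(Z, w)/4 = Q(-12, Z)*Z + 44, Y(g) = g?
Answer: -188013572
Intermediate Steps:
Q(r, q) = -5 + q*r (Q(r, q) = q*r - 5 = -5 + q*r)
z = -188013924 (z = 33532*(-5227 + (-364 - 16)) = 33532*(-5227 - 380) = 33532*(-5607) = -188013924)
I(Z, w) = 140 + 4*Z*(-5 - 12*Z) (I(Z, w) = -36 + 4*((-5 + Z*(-12))*Z + 44) = -36 + 4*((-5 - 12*Z)*Z + 44) = -36 + 4*(Z*(-5 - 12*Z) + 44) = -36 + 4*(44 + Z*(-5 - 12*Z)) = -36 + (176 + 4*Z*(-5 - 12*Z)) = 140 + 4*Z*(-5 - 12*Z))
z - I(Y(3), 111) = -188013924 - (140 - 48*3² - 20*3) = -188013924 - (140 - 48*9 - 60) = -188013924 - (140 - 432 - 60) = -188013924 - 1*(-352) = -188013924 + 352 = -188013572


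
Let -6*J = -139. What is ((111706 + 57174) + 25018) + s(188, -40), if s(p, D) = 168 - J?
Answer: 1164257/6 ≈ 1.9404e+5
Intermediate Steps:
J = 139/6 (J = -1/6*(-139) = 139/6 ≈ 23.167)
s(p, D) = 869/6 (s(p, D) = 168 - 1*139/6 = 168 - 139/6 = 869/6)
((111706 + 57174) + 25018) + s(188, -40) = ((111706 + 57174) + 25018) + 869/6 = (168880 + 25018) + 869/6 = 193898 + 869/6 = 1164257/6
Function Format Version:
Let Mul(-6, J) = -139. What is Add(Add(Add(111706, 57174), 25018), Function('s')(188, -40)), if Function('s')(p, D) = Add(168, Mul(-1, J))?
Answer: Rational(1164257, 6) ≈ 1.9404e+5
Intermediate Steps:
J = Rational(139, 6) (J = Mul(Rational(-1, 6), -139) = Rational(139, 6) ≈ 23.167)
Function('s')(p, D) = Rational(869, 6) (Function('s')(p, D) = Add(168, Mul(-1, Rational(139, 6))) = Add(168, Rational(-139, 6)) = Rational(869, 6))
Add(Add(Add(111706, 57174), 25018), Function('s')(188, -40)) = Add(Add(Add(111706, 57174), 25018), Rational(869, 6)) = Add(Add(168880, 25018), Rational(869, 6)) = Add(193898, Rational(869, 6)) = Rational(1164257, 6)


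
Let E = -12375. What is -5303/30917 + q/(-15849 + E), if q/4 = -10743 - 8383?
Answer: 276950287/109075176 ≈ 2.5391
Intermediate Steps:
q = -76504 (q = 4*(-10743 - 8383) = 4*(-19126) = -76504)
-5303/30917 + q/(-15849 + E) = -5303/30917 - 76504/(-15849 - 12375) = -5303*1/30917 - 76504/(-28224) = -5303/30917 - 76504*(-1/28224) = -5303/30917 + 9563/3528 = 276950287/109075176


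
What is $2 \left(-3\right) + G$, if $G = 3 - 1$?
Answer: $-4$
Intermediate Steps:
$G = 2$
$2 \left(-3\right) + G = 2 \left(-3\right) + 2 = -6 + 2 = -4$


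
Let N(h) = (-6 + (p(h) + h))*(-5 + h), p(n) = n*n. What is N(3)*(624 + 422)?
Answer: -12552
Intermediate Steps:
p(n) = n²
N(h) = (-5 + h)*(-6 + h + h²) (N(h) = (-6 + (h² + h))*(-5 + h) = (-6 + (h + h²))*(-5 + h) = (-6 + h + h²)*(-5 + h) = (-5 + h)*(-6 + h + h²))
N(3)*(624 + 422) = (30 + 3³ - 11*3 - 4*3²)*(624 + 422) = (30 + 27 - 33 - 4*9)*1046 = (30 + 27 - 33 - 36)*1046 = -12*1046 = -12552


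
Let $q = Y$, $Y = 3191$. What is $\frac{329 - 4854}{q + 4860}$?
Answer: $- \frac{4525}{8051} \approx -0.56204$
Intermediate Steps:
$q = 3191$
$\frac{329 - 4854}{q + 4860} = \frac{329 - 4854}{3191 + 4860} = - \frac{4525}{8051}$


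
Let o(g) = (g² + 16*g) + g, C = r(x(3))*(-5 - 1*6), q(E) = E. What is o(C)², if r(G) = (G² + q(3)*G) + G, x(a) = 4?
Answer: 13905126400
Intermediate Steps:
r(G) = G² + 4*G (r(G) = (G² + 3*G) + G = G² + 4*G)
C = -352 (C = (4*(4 + 4))*(-5 - 1*6) = (4*8)*(-5 - 6) = 32*(-11) = -352)
o(g) = g² + 17*g
o(C)² = (-352*(17 - 352))² = (-352*(-335))² = 117920² = 13905126400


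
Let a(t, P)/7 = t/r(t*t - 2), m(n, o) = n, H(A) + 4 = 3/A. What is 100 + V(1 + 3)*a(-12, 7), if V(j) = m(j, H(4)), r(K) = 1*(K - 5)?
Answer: 13364/137 ≈ 97.547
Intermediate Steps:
H(A) = -4 + 3/A
r(K) = -5 + K (r(K) = 1*(-5 + K) = -5 + K)
a(t, P) = 7*t/(-7 + t**2) (a(t, P) = 7*(t/(-5 + (t*t - 2))) = 7*(t/(-5 + (t**2 - 2))) = 7*(t/(-5 + (-2 + t**2))) = 7*(t/(-7 + t**2)) = 7*t/(-7 + t**2))
V(j) = j
100 + V(1 + 3)*a(-12, 7) = 100 + (1 + 3)*(7*(-12)/(-7 + (-12)**2)) = 100 + 4*(7*(-12)/(-7 + 144)) = 100 + 4*(7*(-12)/137) = 100 + 4*(7*(-12)*(1/137)) = 100 + 4*(-84/137) = 100 - 336/137 = 13364/137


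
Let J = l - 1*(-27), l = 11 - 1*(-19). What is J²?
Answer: 3249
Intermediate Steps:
l = 30 (l = 11 + 19 = 30)
J = 57 (J = 30 - 1*(-27) = 30 + 27 = 57)
J² = 57² = 3249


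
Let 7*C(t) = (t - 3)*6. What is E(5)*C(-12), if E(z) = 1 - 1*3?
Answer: 180/7 ≈ 25.714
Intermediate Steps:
C(t) = -18/7 + 6*t/7 (C(t) = ((t - 3)*6)/7 = ((-3 + t)*6)/7 = (-18 + 6*t)/7 = -18/7 + 6*t/7)
E(z) = -2 (E(z) = 1 - 3 = -2)
E(5)*C(-12) = -2*(-18/7 + (6/7)*(-12)) = -2*(-18/7 - 72/7) = -2*(-90/7) = 180/7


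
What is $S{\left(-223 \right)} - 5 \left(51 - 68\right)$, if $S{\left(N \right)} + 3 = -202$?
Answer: $-120$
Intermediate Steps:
$S{\left(N \right)} = -205$ ($S{\left(N \right)} = -3 - 202 = -205$)
$S{\left(-223 \right)} - 5 \left(51 - 68\right) = -205 - 5 \left(51 - 68\right) = -205 - -85 = -205 + 85 = -120$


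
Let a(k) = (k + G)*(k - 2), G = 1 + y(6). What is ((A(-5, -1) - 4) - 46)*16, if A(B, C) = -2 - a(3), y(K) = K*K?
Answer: -1472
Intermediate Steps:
y(K) = K**2
G = 37 (G = 1 + 6**2 = 1 + 36 = 37)
a(k) = (-2 + k)*(37 + k) (a(k) = (k + 37)*(k - 2) = (37 + k)*(-2 + k) = (-2 + k)*(37 + k))
A(B, C) = -42 (A(B, C) = -2 - (-74 + 3**2 + 35*3) = -2 - (-74 + 9 + 105) = -2 - 1*40 = -2 - 40 = -42)
((A(-5, -1) - 4) - 46)*16 = ((-42 - 4) - 46)*16 = (-46 - 46)*16 = -92*16 = -1472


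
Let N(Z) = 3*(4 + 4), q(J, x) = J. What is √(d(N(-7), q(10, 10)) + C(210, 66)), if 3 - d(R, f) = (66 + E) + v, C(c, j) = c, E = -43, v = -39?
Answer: √229 ≈ 15.133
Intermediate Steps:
N(Z) = 24 (N(Z) = 3*8 = 24)
d(R, f) = 19 (d(R, f) = 3 - ((66 - 43) - 39) = 3 - (23 - 39) = 3 - 1*(-16) = 3 + 16 = 19)
√(d(N(-7), q(10, 10)) + C(210, 66)) = √(19 + 210) = √229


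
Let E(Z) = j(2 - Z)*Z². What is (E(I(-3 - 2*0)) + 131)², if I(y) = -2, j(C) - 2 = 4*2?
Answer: 29241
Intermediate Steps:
j(C) = 10 (j(C) = 2 + 4*2 = 2 + 8 = 10)
E(Z) = 10*Z²
(E(I(-3 - 2*0)) + 131)² = (10*(-2)² + 131)² = (10*4 + 131)² = (40 + 131)² = 171² = 29241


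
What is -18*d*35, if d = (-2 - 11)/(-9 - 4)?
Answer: -630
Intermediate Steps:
d = 1 (d = -13/(-13) = -13*(-1/13) = 1)
-18*d*35 = -18*1*35 = -18*35 = -630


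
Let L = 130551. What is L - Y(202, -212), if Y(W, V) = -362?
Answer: 130913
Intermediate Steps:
L - Y(202, -212) = 130551 - 1*(-362) = 130551 + 362 = 130913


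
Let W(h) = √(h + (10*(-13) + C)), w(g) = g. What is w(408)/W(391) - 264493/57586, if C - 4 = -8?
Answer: -264493/57586 + 408*√257/257 ≈ 20.857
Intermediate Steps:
C = -4 (C = 4 - 8 = -4)
W(h) = √(-134 + h) (W(h) = √(h + (10*(-13) - 4)) = √(h + (-130 - 4)) = √(h - 134) = √(-134 + h))
w(408)/W(391) - 264493/57586 = 408/(√(-134 + 391)) - 264493/57586 = 408/(√257) - 264493*1/57586 = 408*(√257/257) - 264493/57586 = 408*√257/257 - 264493/57586 = -264493/57586 + 408*√257/257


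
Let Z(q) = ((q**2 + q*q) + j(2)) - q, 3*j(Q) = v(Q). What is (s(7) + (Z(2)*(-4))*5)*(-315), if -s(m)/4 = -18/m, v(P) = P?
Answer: 38760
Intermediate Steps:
s(m) = 72/m (s(m) = -(-72)/m = 72/m)
j(Q) = Q/3
Z(q) = 2/3 - q + 2*q**2 (Z(q) = ((q**2 + q*q) + (1/3)*2) - q = ((q**2 + q**2) + 2/3) - q = (2*q**2 + 2/3) - q = (2/3 + 2*q**2) - q = 2/3 - q + 2*q**2)
(s(7) + (Z(2)*(-4))*5)*(-315) = (72/7 + ((2/3 - 1*2 + 2*2**2)*(-4))*5)*(-315) = (72*(1/7) + ((2/3 - 2 + 2*4)*(-4))*5)*(-315) = (72/7 + ((2/3 - 2 + 8)*(-4))*5)*(-315) = (72/7 + ((20/3)*(-4))*5)*(-315) = (72/7 - 80/3*5)*(-315) = (72/7 - 400/3)*(-315) = -2584/21*(-315) = 38760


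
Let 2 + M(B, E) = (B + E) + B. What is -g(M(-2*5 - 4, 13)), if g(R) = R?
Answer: 17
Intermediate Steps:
M(B, E) = -2 + E + 2*B (M(B, E) = -2 + ((B + E) + B) = -2 + (E + 2*B) = -2 + E + 2*B)
-g(M(-2*5 - 4, 13)) = -(-2 + 13 + 2*(-2*5 - 4)) = -(-2 + 13 + 2*(-10 - 4)) = -(-2 + 13 + 2*(-14)) = -(-2 + 13 - 28) = -1*(-17) = 17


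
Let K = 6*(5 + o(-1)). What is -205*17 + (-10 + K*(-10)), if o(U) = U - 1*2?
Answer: -3615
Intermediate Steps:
o(U) = -2 + U (o(U) = U - 2 = -2 + U)
K = 12 (K = 6*(5 + (-2 - 1)) = 6*(5 - 3) = 6*2 = 12)
-205*17 + (-10 + K*(-10)) = -205*17 + (-10 + 12*(-10)) = -3485 + (-10 - 120) = -3485 - 130 = -3615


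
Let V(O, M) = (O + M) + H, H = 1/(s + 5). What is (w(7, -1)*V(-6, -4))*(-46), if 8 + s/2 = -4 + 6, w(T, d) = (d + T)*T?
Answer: 19596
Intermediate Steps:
w(T, d) = T*(T + d) (w(T, d) = (T + d)*T = T*(T + d))
s = -12 (s = -16 + 2*(-4 + 6) = -16 + 2*2 = -16 + 4 = -12)
H = -⅐ (H = 1/(-12 + 5) = 1/(-7) = -⅐ ≈ -0.14286)
V(O, M) = -⅐ + M + O (V(O, M) = (O + M) - ⅐ = (M + O) - ⅐ = -⅐ + M + O)
(w(7, -1)*V(-6, -4))*(-46) = ((7*(7 - 1))*(-⅐ - 4 - 6))*(-46) = ((7*6)*(-71/7))*(-46) = (42*(-71/7))*(-46) = -426*(-46) = 19596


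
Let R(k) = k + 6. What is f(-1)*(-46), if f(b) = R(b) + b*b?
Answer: -276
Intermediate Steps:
R(k) = 6 + k
f(b) = 6 + b + b**2 (f(b) = (6 + b) + b*b = (6 + b) + b**2 = 6 + b + b**2)
f(-1)*(-46) = (6 - 1 + (-1)**2)*(-46) = (6 - 1 + 1)*(-46) = 6*(-46) = -276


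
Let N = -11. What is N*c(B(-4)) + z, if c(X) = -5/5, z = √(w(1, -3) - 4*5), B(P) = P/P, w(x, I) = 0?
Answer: 11 + 2*I*√5 ≈ 11.0 + 4.4721*I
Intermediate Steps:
B(P) = 1
z = 2*I*√5 (z = √(0 - 4*5) = √(0 - 20) = √(-20) = 2*I*√5 ≈ 4.4721*I)
c(X) = -1 (c(X) = -5*⅕ = -1)
N*c(B(-4)) + z = -11*(-1) + 2*I*√5 = 11 + 2*I*√5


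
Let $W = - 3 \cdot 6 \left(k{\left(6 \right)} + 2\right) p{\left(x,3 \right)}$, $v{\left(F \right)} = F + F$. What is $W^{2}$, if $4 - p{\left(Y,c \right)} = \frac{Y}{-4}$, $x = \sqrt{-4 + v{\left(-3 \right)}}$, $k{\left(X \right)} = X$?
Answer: $318816 + 41472 i \sqrt{10} \approx 3.1882 \cdot 10^{5} + 1.3115 \cdot 10^{5} i$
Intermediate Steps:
$v{\left(F \right)} = 2 F$
$x = i \sqrt{10}$ ($x = \sqrt{-4 + 2 \left(-3\right)} = \sqrt{-4 - 6} = \sqrt{-10} = i \sqrt{10} \approx 3.1623 i$)
$p{\left(Y,c \right)} = 4 + \frac{Y}{4}$ ($p{\left(Y,c \right)} = 4 - \frac{Y}{-4} = 4 - Y \left(- \frac{1}{4}\right) = 4 - - \frac{Y}{4} = 4 + \frac{Y}{4}$)
$W = -576 - 36 i \sqrt{10}$ ($W = - 3 \cdot 6 \left(6 + 2\right) \left(4 + \frac{i \sqrt{10}}{4}\right) = - 3 \cdot 6 \cdot 8 \left(4 + \frac{i \sqrt{10}}{4}\right) = \left(-3\right) 48 \left(4 + \frac{i \sqrt{10}}{4}\right) = - 144 \left(4 + \frac{i \sqrt{10}}{4}\right) = -576 - 36 i \sqrt{10} \approx -576.0 - 113.84 i$)
$W^{2} = \left(-576 - 36 i \sqrt{10}\right)^{2}$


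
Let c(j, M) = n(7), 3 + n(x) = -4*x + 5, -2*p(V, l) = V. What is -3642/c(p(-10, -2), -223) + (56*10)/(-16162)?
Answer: 14711861/105053 ≈ 140.04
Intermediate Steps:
p(V, l) = -V/2
n(x) = 2 - 4*x (n(x) = -3 + (-4*x + 5) = -3 + (5 - 4*x) = 2 - 4*x)
c(j, M) = -26 (c(j, M) = 2 - 4*7 = 2 - 28 = -26)
-3642/c(p(-10, -2), -223) + (56*10)/(-16162) = -3642/(-26) + (56*10)/(-16162) = -3642*(-1/26) + 560*(-1/16162) = 1821/13 - 280/8081 = 14711861/105053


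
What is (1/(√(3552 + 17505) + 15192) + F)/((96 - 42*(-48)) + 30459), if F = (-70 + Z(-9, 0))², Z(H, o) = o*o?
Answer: 376933823164/2505532936599 - √21057/7516598809797 ≈ 0.15044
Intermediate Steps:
Z(H, o) = o²
F = 4900 (F = (-70 + 0²)² = (-70 + 0)² = (-70)² = 4900)
(1/(√(3552 + 17505) + 15192) + F)/((96 - 42*(-48)) + 30459) = (1/(√(3552 + 17505) + 15192) + 4900)/((96 - 42*(-48)) + 30459) = (1/(√21057 + 15192) + 4900)/((96 + 2016) + 30459) = (1/(15192 + √21057) + 4900)/(2112 + 30459) = (4900 + 1/(15192 + √21057))/32571 = (4900 + 1/(15192 + √21057))*(1/32571) = 700/4653 + 1/(32571*(15192 + √21057))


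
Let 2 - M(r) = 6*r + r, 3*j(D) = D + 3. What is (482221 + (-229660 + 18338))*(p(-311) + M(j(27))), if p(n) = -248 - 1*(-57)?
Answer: -70162841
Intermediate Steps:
j(D) = 1 + D/3 (j(D) = (D + 3)/3 = (3 + D)/3 = 1 + D/3)
p(n) = -191 (p(n) = -248 + 57 = -191)
M(r) = 2 - 7*r (M(r) = 2 - (6*r + r) = 2 - 7*r)
(482221 + (-229660 + 18338))*(p(-311) + M(j(27))) = (482221 + (-229660 + 18338))*(-191 + (2 - 7*(1 + (1/3)*27))) = (482221 - 211322)*(-191 + (2 - 7*(1 + 9))) = 270899*(-191 + (2 - 7*10)) = 270899*(-191 + (2 - 70)) = 270899*(-191 - 68) = 270899*(-259) = -70162841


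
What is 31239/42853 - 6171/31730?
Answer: 726767607/1359725690 ≈ 0.53450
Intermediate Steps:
31239/42853 - 6171/31730 = 726767607/1359725690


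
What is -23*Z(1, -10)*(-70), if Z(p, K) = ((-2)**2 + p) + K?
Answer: -8050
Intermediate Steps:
Z(p, K) = 4 + K + p (Z(p, K) = (4 + p) + K = 4 + K + p)
-23*Z(1, -10)*(-70) = -23*(4 - 10 + 1)*(-70) = -23*(-5)*(-70) = 115*(-70) = -8050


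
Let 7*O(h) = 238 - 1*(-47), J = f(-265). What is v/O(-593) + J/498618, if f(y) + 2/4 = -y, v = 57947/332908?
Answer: 9472889918/1971177813585 ≈ 0.0048057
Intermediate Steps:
v = 57947/332908 (v = 57947*(1/332908) = 57947/332908 ≈ 0.17406)
f(y) = -½ - y
J = 529/2 (J = -½ - 1*(-265) = -½ + 265 = 529/2 ≈ 264.50)
O(h) = 285/7 (O(h) = (238 - 1*(-47))/7 = (238 + 47)/7 = (⅐)*285 = 285/7)
v/O(-593) + J/498618 = 57947/(332908*(285/7)) + (529/2)/498618 = (57947/332908)*(7/285) + (529/2)*(1/498618) = 405629/94878780 + 529/997236 = 9472889918/1971177813585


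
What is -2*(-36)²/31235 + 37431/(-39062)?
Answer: -1270405989/1220101570 ≈ -1.0412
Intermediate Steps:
-2*(-36)²/31235 + 37431/(-39062) = -2*1296*(1/31235) + 37431*(-1/39062) = -2592*1/31235 - 37431/39062 = -2592/31235 - 37431/39062 = -1270405989/1220101570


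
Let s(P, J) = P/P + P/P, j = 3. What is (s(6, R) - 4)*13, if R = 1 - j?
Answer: -26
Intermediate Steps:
R = -2 (R = 1 - 1*3 = 1 - 3 = -2)
s(P, J) = 2 (s(P, J) = 1 + 1 = 2)
(s(6, R) - 4)*13 = (2 - 4)*13 = -2*13 = -26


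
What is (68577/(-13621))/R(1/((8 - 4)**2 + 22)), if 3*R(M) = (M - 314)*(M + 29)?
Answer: 99025188/59750300851 ≈ 0.0016573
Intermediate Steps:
R(M) = (-314 + M)*(29 + M)/3 (R(M) = ((M - 314)*(M + 29))/3 = ((-314 + M)*(29 + M))/3 = (-314 + M)*(29 + M)/3)
(68577/(-13621))/R(1/((8 - 4)**2 + 22)) = (68577/(-13621))/(-9106/3 - 95/((8 - 4)**2 + 22) + (1/((8 - 4)**2 + 22))**2/3) = (68577*(-1/13621))/(-9106/3 - 95/(4**2 + 22) + (1/(4**2 + 22))**2/3) = -68577/(13621*(-9106/3 - 95/(16 + 22) + (1/(16 + 22))**2/3)) = -68577/(13621*(-9106/3 - 95/38 + (1/38)**2/3)) = -68577/(13621*(-9106/3 - 95*1/38 + (1/38)**2/3)) = -68577/(13621*(-9106/3 - 5/2 + (1/3)*(1/1444))) = -68577/(13621*(-9106/3 - 5/2 + 1/4332)) = -68577/(13621*(-4386631/1444)) = -68577/13621*(-1444/4386631) = 99025188/59750300851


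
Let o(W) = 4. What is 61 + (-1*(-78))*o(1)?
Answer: 373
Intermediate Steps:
61 + (-1*(-78))*o(1) = 61 - 1*(-78)*4 = 61 + 78*4 = 61 + 312 = 373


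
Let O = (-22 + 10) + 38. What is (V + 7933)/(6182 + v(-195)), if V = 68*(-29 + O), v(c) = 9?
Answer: 7729/6191 ≈ 1.2484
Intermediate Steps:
O = 26 (O = -12 + 38 = 26)
V = -204 (V = 68*(-29 + 26) = 68*(-3) = -204)
(V + 7933)/(6182 + v(-195)) = (-204 + 7933)/(6182 + 9) = 7729/6191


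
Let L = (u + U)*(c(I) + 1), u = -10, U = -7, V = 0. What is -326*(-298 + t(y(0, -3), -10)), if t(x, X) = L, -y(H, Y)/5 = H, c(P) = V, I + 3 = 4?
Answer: 102690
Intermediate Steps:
I = 1 (I = -3 + 4 = 1)
c(P) = 0
y(H, Y) = -5*H
L = -17 (L = (-10 - 7)*(0 + 1) = -17*1 = -17)
t(x, X) = -17
-326*(-298 + t(y(0, -3), -10)) = -326*(-298 - 17) = -326*(-315) = 102690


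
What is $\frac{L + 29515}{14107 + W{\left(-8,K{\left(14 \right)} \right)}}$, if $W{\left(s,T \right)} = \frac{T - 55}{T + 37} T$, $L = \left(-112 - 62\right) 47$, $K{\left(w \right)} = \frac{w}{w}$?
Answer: $\frac{405403}{268006} \approx 1.5127$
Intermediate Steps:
$K{\left(w \right)} = 1$
$L = -8178$ ($L = \left(-174\right) 47 = -8178$)
$W{\left(s,T \right)} = \frac{T \left(-55 + T\right)}{37 + T}$ ($W{\left(s,T \right)} = \frac{-55 + T}{37 + T} T = \frac{T \left(-55 + T\right)}{37 + T}$)
$\frac{L + 29515}{14107 + W{\left(-8,K{\left(14 \right)} \right)}} = \frac{-8178 + 29515}{14107 + 1 \frac{1}{37 + 1} \left(-55 + 1\right)} = \frac{21337}{14107 + 1 \cdot \frac{1}{38} \left(-54\right)} = \frac{21337}{14107 - \frac{27}{19}} = \frac{21337}{\frac{268006}{19}} = 21337 \cdot \frac{19}{268006} = \frac{405403}{268006}$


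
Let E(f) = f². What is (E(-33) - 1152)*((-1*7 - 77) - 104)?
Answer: 11844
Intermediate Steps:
(E(-33) - 1152)*((-1*7 - 77) - 104) = ((-33)² - 1152)*((-1*7 - 77) - 104) = (1089 - 1152)*((-7 - 77) - 104) = -63*(-84 - 104) = -63*(-188) = 11844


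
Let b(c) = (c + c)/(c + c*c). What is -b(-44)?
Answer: 2/43 ≈ 0.046512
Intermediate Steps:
b(c) = 2*c/(c + c**2) (b(c) = (2*c)/(c + c**2) = 2*c/(c + c**2))
-b(-44) = -2/(1 - 44) = -2/(-43) = -2*(-1)/43 = -1*(-2/43) = 2/43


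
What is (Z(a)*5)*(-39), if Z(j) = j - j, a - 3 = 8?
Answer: 0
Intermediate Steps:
a = 11 (a = 3 + 8 = 11)
Z(j) = 0
(Z(a)*5)*(-39) = (0*5)*(-39) = 0*(-39) = 0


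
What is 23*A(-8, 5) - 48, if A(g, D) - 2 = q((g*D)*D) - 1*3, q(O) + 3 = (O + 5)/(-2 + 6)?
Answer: -5045/4 ≈ -1261.3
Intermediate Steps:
q(O) = -7/4 + O/4 (q(O) = -3 + (O + 5)/(-2 + 6) = -3 + (5 + O)/4 = -3 + (5 + O)*(¼) = -3 + (5/4 + O/4) = -7/4 + O/4)
A(g, D) = -11/4 + g*D²/4 (A(g, D) = 2 + ((-7/4 + ((g*D)*D)/4) - 1*3) = 2 + ((-7/4 + ((D*g)*D)/4) - 3) = 2 + ((-7/4 + (g*D²)/4) - 3) = 2 + ((-7/4 + g*D²/4) - 3) = 2 + (-19/4 + g*D²/4) = -11/4 + g*D²/4)
23*A(-8, 5) - 48 = 23*(-11/4 + (¼)*(-8)*5²) - 48 = 23*(-11/4 + (¼)*(-8)*25) - 48 = 23*(-11/4 - 50) - 48 = 23*(-211/4) - 48 = -4853/4 - 48 = -5045/4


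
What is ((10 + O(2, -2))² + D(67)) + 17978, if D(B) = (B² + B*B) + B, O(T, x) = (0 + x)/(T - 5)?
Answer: 244231/9 ≈ 27137.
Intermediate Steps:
O(T, x) = x/(-5 + T)
D(B) = B + 2*B² (D(B) = (B² + B²) + B = 2*B² + B = B + 2*B²)
((10 + O(2, -2))² + D(67)) + 17978 = ((10 - 2/(-5 + 2))² + 67*(1 + 2*67)) + 17978 = ((10 - 2/(-3))² + 67*(1 + 134)) + 17978 = ((10 - 2*(-⅓))² + 67*135) + 17978 = ((10 + ⅔)² + 9045) + 17978 = ((32/3)² + 9045) + 17978 = (1024/9 + 9045) + 17978 = 82429/9 + 17978 = 244231/9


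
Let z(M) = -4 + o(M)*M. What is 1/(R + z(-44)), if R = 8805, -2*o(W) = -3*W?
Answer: 1/11705 ≈ 8.5434e-5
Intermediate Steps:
o(W) = 3*W/2 (o(W) = -(-3)*W/2 = 3*W/2)
z(M) = -4 + 3*M²/2 (z(M) = -4 + (3*M/2)*M = -4 + 3*M²/2)
1/(R + z(-44)) = 1/(8805 + (-4 + (3/2)*(-44)²)) = 1/(8805 + (-4 + (3/2)*1936)) = 1/(8805 + (-4 + 2904)) = 1/(8805 + 2900) = 1/11705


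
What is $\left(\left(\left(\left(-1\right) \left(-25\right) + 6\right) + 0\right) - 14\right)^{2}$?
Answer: $289$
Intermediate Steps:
$\left(\left(\left(\left(-1\right) \left(-25\right) + 6\right) + 0\right) - 14\right)^{2} = \left(\left(\left(25 + 6\right) + 0\right) - 14\right)^{2} = \left(\left(31 + 0\right) - 14\right)^{2} = \left(31 - 14\right)^{2} = 17^{2} = 289$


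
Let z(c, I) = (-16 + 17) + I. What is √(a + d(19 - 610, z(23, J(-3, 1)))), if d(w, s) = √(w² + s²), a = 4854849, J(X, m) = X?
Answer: √(4854849 + √349285) ≈ 2203.5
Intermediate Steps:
z(c, I) = 1 + I
d(w, s) = √(s² + w²)
√(a + d(19 - 610, z(23, J(-3, 1)))) = √(4854849 + √((1 - 3)² + (19 - 610)²)) = √(4854849 + √((-2)² + (-591)²)) = √(4854849 + √(4 + 349281)) = √(4854849 + √349285)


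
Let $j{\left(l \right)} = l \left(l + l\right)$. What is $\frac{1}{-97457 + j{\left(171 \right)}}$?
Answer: $- \frac{1}{38975} \approx -2.5657 \cdot 10^{-5}$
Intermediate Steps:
$j{\left(l \right)} = 2 l^{2}$ ($j{\left(l \right)} = l 2 l = 2 l^{2}$)
$\frac{1}{-97457 + j{\left(171 \right)}} = \frac{1}{-97457 + 2 \cdot 171^{2}} = \frac{1}{-97457 + 2 \cdot 29241} = \frac{1}{-97457 + 58482} = \frac{1}{-38975} = - \frac{1}{38975}$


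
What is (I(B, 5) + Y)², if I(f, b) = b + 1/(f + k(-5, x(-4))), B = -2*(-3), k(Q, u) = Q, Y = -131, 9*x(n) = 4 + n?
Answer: 15625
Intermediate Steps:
x(n) = 4/9 + n/9 (x(n) = (4 + n)/9 = 4/9 + n/9)
B = 6
I(f, b) = b + 1/(-5 + f) (I(f, b) = b + 1/(f - 5) = b + 1/(-5 + f))
(I(B, 5) + Y)² = ((1 - 5*5 + 5*6)/(-5 + 6) - 131)² = ((1 - 25 + 30)/1 - 131)² = (1*6 - 131)² = (6 - 131)² = (-125)² = 15625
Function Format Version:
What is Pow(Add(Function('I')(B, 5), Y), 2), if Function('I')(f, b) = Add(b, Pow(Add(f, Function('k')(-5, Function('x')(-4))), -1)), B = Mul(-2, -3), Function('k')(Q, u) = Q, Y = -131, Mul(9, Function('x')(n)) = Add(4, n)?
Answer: 15625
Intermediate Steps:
Function('x')(n) = Add(Rational(4, 9), Mul(Rational(1, 9), n)) (Function('x')(n) = Mul(Rational(1, 9), Add(4, n)) = Add(Rational(4, 9), Mul(Rational(1, 9), n)))
B = 6
Function('I')(f, b) = Add(b, Pow(Add(-5, f), -1)) (Function('I')(f, b) = Add(b, Pow(Add(f, -5), -1)) = Add(b, Pow(Add(-5, f), -1)))
Pow(Add(Function('I')(B, 5), Y), 2) = Pow(Add(Mul(Pow(Add(-5, 6), -1), Add(1, Mul(-5, 5), Mul(5, 6))), -131), 2) = Pow(Add(Mul(Pow(1, -1), Add(1, -25, 30)), -131), 2) = Pow(Add(Mul(1, 6), -131), 2) = Pow(Add(6, -131), 2) = Pow(-125, 2) = 15625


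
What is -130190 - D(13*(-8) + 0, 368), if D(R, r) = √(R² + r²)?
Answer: -130190 - 8*√2285 ≈ -1.3057e+5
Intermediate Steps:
-130190 - D(13*(-8) + 0, 368) = -130190 - √((13*(-8) + 0)² + 368²) = -130190 - √((-104 + 0)² + 135424) = -130190 - √((-104)² + 135424) = -130190 - √(10816 + 135424) = -130190 - √146240 = -130190 - 8*√2285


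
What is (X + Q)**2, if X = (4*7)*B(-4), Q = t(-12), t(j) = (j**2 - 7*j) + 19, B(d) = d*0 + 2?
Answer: 91809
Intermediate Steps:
B(d) = 2 (B(d) = 0 + 2 = 2)
t(j) = 19 + j**2 - 7*j
Q = 247 (Q = 19 + (-12)**2 - 7*(-12) = 19 + 144 + 84 = 247)
X = 56 (X = (4*7)*2 = 28*2 = 56)
(X + Q)**2 = (56 + 247)**2 = 303**2 = 91809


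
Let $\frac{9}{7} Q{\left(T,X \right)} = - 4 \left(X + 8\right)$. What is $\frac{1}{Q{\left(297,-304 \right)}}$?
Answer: $\frac{9}{8288} \approx 0.0010859$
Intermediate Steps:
$Q{\left(T,X \right)} = - \frac{224}{9} - \frac{28 X}{9}$ ($Q{\left(T,X \right)} = \frac{7 \left(- 4 \left(X + 8\right)\right)}{9} = \frac{7 \left(- 4 \left(8 + X\right)\right)}{9} = \frac{7 \left(-32 - 4 X\right)}{9} = - \frac{224}{9} - \frac{28 X}{9}$)
$\frac{1}{Q{\left(297,-304 \right)}} = \frac{1}{- \frac{224}{9} - - \frac{8512}{9}} = \frac{1}{- \frac{224}{9} + \frac{8512}{9}} = \frac{1}{\frac{8288}{9}} = \frac{9}{8288}$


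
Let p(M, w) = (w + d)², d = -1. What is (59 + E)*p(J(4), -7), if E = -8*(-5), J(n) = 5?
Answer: 6336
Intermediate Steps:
p(M, w) = (-1 + w)² (p(M, w) = (w - 1)² = (-1 + w)²)
E = 40
(59 + E)*p(J(4), -7) = (59 + 40)*(-1 - 7)² = 99*(-8)² = 99*64 = 6336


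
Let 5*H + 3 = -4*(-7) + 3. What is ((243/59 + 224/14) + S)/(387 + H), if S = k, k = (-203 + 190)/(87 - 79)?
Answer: 43645/926536 ≈ 0.047106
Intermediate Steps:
H = 28/5 (H = -⅗ + (-4*(-7) + 3)/5 = -⅗ + (28 + 3)/5 = -⅗ + (⅕)*31 = -⅗ + 31/5 = 28/5 ≈ 5.6000)
k = -13/8 ≈ -1.6250
S = -13/8 ≈ -1.6250
((243/59 + 224/14) + S)/(387 + H) = ((243/59 + 224/14) - 13/8)/(387 + 28/5) = ((243*(1/59) + 224*(1/14)) - 13/8)/(1963/5) = ((243/59 + 16) - 13/8)*(5/1963) = (1187/59 - 13/8)*(5/1963) = (8729/472)*(5/1963) = 43645/926536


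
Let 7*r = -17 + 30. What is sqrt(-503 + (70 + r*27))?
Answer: 2*I*sqrt(4690)/7 ≈ 19.567*I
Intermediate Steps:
r = 13/7 (r = (-17 + 30)/7 = (1/7)*13 = 13/7 ≈ 1.8571)
sqrt(-503 + (70 + r*27)) = sqrt(-503 + (70 + (13/7)*27)) = sqrt(-503 + (70 + 351/7)) = sqrt(-503 + 841/7) = sqrt(-2680/7) = 2*I*sqrt(4690)/7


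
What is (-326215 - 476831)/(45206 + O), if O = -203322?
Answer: 401523/79058 ≈ 5.0788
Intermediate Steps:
(-326215 - 476831)/(45206 + O) = (-326215 - 476831)/(45206 - 203322) = -803046/(-158116) = -803046*(-1/158116) = 401523/79058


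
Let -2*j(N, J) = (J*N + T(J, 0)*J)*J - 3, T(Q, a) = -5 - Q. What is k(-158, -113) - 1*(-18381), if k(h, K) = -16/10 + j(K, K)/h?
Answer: 7180053/395 ≈ 18177.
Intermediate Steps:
j(N, J) = 3/2 - J*(J*N + J*(-5 - J))/2 (j(N, J) = -((J*N + (-5 - J)*J)*J - 3)/2 = -((J*N + J*(-5 - J))*J - 3)/2 = -(J*(J*N + J*(-5 - J)) - 3)/2 = -(-3 + J*(J*N + J*(-5 - J)))/2 = 3/2 - J*(J*N + J*(-5 - J))/2)
k(h, K) = -8/5 + (3/2 - K³/2 + K²*(5 + K)/2)/h (k(h, K) = -16/10 + (3/2 + K²*(5 + K)/2 - K*K²/2)/h = -16*⅒ + (3/2 + K²*(5 + K)/2 - K³/2)/h = -8/5 + (3/2 - K³/2 + K²*(5 + K)/2)/h)
k(-158, -113) - 1*(-18381) = (⅒)*(15 - 16*(-158) + 25*(-113)²)/(-158) - 1*(-18381) = (⅒)*(-1/158)*(15 + 2528 + 25*12769) + 18381 = (⅒)*(-1/158)*(15 + 2528 + 319225) + 18381 = (⅒)*(-1/158)*321768 + 18381 = -80442/395 + 18381 = 7180053/395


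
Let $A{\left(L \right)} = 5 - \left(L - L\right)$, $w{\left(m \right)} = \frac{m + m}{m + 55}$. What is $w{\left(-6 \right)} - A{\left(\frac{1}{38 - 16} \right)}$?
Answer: $- \frac{257}{49} \approx -5.2449$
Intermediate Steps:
$w{\left(m \right)} = \frac{2 m}{55 + m}$
$A{\left(L \right)} = 5$ ($A{\left(L \right)} = 5 - 0 = 5 + 0 = 5$)
$w{\left(-6 \right)} - A{\left(\frac{1}{38 - 16} \right)} = 2 \left(-6\right) \frac{1}{55 - 6} - 5 = 2 \left(-6\right) \frac{1}{49} - 5 = - \frac{12}{49} - 5 = - \frac{257}{49}$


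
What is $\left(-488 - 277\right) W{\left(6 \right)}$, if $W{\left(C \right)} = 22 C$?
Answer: $-100980$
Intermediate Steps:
$\left(-488 - 277\right) W{\left(6 \right)} = \left(-488 - 277\right) 22 \cdot 6 = \left(-765\right) 132 = -100980$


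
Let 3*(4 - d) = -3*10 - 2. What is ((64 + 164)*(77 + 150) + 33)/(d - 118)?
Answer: -155367/310 ≈ -501.18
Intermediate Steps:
d = 44/3 (d = 4 - (-3*10 - 2)/3 = 4 - (-30 - 2)/3 = 4 - ⅓*(-32) = 4 + 32/3 = 44/3 ≈ 14.667)
((64 + 164)*(77 + 150) + 33)/(d - 118) = ((64 + 164)*(77 + 150) + 33)/(44/3 - 118) = (228*227 + 33)/(-310/3) = (51756 + 33)*(-3/310) = 51789*(-3/310) = -155367/310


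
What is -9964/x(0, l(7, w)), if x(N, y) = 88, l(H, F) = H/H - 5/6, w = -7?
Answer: -2491/22 ≈ -113.23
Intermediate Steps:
l(H, F) = 1/6 (l(H, F) = 1 - 5*1/6 = 1 - 5/6 = 1/6)
-9964/x(0, l(7, w)) = -9964/88 = -9964*1/88 = -2491/22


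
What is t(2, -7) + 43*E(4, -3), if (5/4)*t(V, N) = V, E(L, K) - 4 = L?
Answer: 1728/5 ≈ 345.60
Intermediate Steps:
E(L, K) = 4 + L
t(V, N) = 4*V/5
t(2, -7) + 43*E(4, -3) = (⅘)*2 + 43*(4 + 4) = 8/5 + 43*8 = 8/5 + 344 = 1728/5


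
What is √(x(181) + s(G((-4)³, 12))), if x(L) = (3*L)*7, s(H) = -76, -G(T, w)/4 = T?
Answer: 5*√149 ≈ 61.033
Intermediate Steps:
G(T, w) = -4*T
x(L) = 21*L
√(x(181) + s(G((-4)³, 12))) = √(21*181 - 76) = √(3801 - 76) = √3725 = 5*√149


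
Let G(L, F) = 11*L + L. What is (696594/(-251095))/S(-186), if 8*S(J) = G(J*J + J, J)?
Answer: -232198/4320089475 ≈ -5.3748e-5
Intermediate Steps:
G(L, F) = 12*L
S(J) = 3*J/2 + 3*J**2/2 (S(J) = (12*(J*J + J))/8 = (12*(J**2 + J))/8 = (12*(J + J**2))/8 = (12*J + 12*J**2)/8 = 3*J/2 + 3*J**2/2)
(696594/(-251095))/S(-186) = (696594/(-251095))/(((3/2)*(-186)*(1 - 186))) = (696594*(-1/251095))/(((3/2)*(-186)*(-185))) = -696594/251095/51615 = -696594/251095*1/51615 = -232198/4320089475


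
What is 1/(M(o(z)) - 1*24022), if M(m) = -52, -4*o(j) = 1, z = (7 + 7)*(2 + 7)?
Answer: -1/24074 ≈ -4.1539e-5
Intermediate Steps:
z = 126 (z = 14*9 = 126)
o(j) = -¼ (o(j) = -¼*1 = -¼)
1/(M(o(z)) - 1*24022) = 1/(-52 - 1*24022) = 1/(-52 - 24022) = 1/(-24074) = -1/24074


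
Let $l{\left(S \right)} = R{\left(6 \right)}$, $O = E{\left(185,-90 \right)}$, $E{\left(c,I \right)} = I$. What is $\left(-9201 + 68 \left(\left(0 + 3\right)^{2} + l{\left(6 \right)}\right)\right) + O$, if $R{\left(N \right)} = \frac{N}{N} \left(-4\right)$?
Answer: $-8951$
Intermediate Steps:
$O = -90$
$R{\left(N \right)} = -4$ ($R{\left(N \right)} = 1 \left(-4\right) = -4$)
$l{\left(S \right)} = -4$
$\left(-9201 + 68 \left(\left(0 + 3\right)^{2} + l{\left(6 \right)}\right)\right) + O = \left(-9201 + 68 \left(\left(0 + 3\right)^{2} - 4\right)\right) - 90 = \left(-9201 + 68 \left(3^{2} - 4\right)\right) - 90 = \left(-9201 + 68 \left(9 - 4\right)\right) - 90 = \left(-9201 + 68 \cdot 5\right) - 90 = \left(-9201 + 340\right) - 90 = -8861 - 90 = -8951$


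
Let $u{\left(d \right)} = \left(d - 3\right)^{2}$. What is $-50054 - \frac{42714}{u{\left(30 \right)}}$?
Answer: $- \frac{1353040}{27} \approx -50113.0$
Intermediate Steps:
$u{\left(d \right)} = \left(-3 + d\right)^{2}$
$-50054 - \frac{42714}{u{\left(30 \right)}} = -50054 - \frac{42714}{\left(-3 + 30\right)^{2}} = -50054 - \frac{42714}{27^{2}} = -50054 - \frac{42714}{729} = -50054 - 42714 \cdot \frac{1}{729} = -50054 - \frac{1582}{27} = - \frac{1353040}{27}$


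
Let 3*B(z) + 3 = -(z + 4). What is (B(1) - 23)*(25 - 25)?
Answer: 0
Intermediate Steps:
B(z) = -7/3 - z/3 (B(z) = -1 + (-(z + 4))/3 = -1 + (-(4 + z))/3 = -1 + (-4 - z)/3 = -1 + (-4/3 - z/3) = -7/3 - z/3)
(B(1) - 23)*(25 - 25) = ((-7/3 - ⅓*1) - 23)*(25 - 25) = ((-7/3 - ⅓) - 23)*0 = (-8/3 - 23)*0 = -77/3*0 = 0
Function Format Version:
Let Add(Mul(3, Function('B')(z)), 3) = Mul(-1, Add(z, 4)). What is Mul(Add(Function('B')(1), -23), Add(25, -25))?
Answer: 0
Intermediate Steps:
Function('B')(z) = Add(Rational(-7, 3), Mul(Rational(-1, 3), z)) (Function('B')(z) = Add(-1, Mul(Rational(1, 3), Mul(-1, Add(z, 4)))) = Add(-1, Mul(Rational(1, 3), Mul(-1, Add(4, z)))) = Add(-1, Mul(Rational(1, 3), Add(-4, Mul(-1, z)))) = Add(-1, Add(Rational(-4, 3), Mul(Rational(-1, 3), z))) = Add(Rational(-7, 3), Mul(Rational(-1, 3), z)))
Mul(Add(Function('B')(1), -23), Add(25, -25)) = Mul(Add(Add(Rational(-7, 3), Mul(Rational(-1, 3), 1)), -23), Add(25, -25)) = Mul(Add(Add(Rational(-7, 3), Rational(-1, 3)), -23), 0) = Mul(Add(Rational(-8, 3), -23), 0) = Mul(Rational(-77, 3), 0) = 0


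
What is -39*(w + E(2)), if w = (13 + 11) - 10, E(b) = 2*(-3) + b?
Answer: -390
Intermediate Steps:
E(b) = -6 + b
w = 14 (w = 24 - 10 = 14)
-39*(w + E(2)) = -39*(14 + (-6 + 2)) = -39*(14 - 4) = -39*10 = -390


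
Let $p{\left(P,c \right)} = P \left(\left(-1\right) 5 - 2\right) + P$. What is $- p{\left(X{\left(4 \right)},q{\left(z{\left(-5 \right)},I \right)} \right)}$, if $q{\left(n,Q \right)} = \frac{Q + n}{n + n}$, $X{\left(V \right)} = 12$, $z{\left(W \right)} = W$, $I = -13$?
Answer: $72$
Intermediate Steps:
$q{\left(n,Q \right)} = \frac{Q + n}{2 n}$
$p{\left(P,c \right)} = - 6 P$ ($p{\left(P,c \right)} = P \left(-5 - 2\right) + P = P \left(-7\right) + P = - 7 P + P = - 6 P$)
$- p{\left(X{\left(4 \right)},q{\left(z{\left(-5 \right)},I \right)} \right)} = - \left(-6\right) 12 = \left(-1\right) \left(-72\right) = 72$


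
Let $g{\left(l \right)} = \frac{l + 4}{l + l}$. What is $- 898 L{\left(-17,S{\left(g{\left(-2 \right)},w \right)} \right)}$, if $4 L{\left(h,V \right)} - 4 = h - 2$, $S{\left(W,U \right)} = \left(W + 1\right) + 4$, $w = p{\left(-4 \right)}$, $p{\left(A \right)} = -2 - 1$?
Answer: $\frac{6735}{2} \approx 3367.5$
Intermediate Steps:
$p{\left(A \right)} = -3$ ($p{\left(A \right)} = -2 - 1 = -3$)
$w = -3$
$g{\left(l \right)} = \frac{4 + l}{2 l}$
$S{\left(W,U \right)} = 5 + W$ ($S{\left(W,U \right)} = \left(1 + W\right) + 4 = 5 + W$)
$L{\left(h,V \right)} = \frac{1}{2} + \frac{h}{4}$ ($L{\left(h,V \right)} = 1 + \frac{h - 2}{4} = 1 + \frac{-2 + h}{4} = 1 + \left(- \frac{1}{2} + \frac{h}{4}\right) = \frac{1}{2} + \frac{h}{4}$)
$- 898 L{\left(-17,S{\left(g{\left(-2 \right)},w \right)} \right)} = - 898 \left(\frac{1}{2} + \frac{1}{4} \left(-17\right)\right) = - 898 \left(\frac{1}{2} - \frac{17}{4}\right) = \left(-898\right) \left(- \frac{15}{4}\right) = \frac{6735}{2}$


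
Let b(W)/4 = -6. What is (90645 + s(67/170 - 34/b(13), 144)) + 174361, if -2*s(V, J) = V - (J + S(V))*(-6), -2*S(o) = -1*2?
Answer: 539722993/2040 ≈ 2.6457e+5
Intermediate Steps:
b(W) = -24 (b(W) = 4*(-6) = -24)
S(o) = 1 (S(o) = -(-1)*2/2 = -1/2*(-2) = 1)
s(V, J) = -3 - 3*J - V/2 (s(V, J) = -(V - (J + 1)*(-6))/2 = -(V - (1 + J)*(-6))/2 = -(V - (-6 - 6*J))/2 = -(V + (6 + 6*J))/2 = -(6 + V + 6*J)/2 = -3 - 3*J - V/2)
(90645 + s(67/170 - 34/b(13), 144)) + 174361 = (90645 + (-3 - 3*144 - (67/170 - 34/(-24))/2)) + 174361 = (90645 + (-3 - 432 - (67*(1/170) - 34*(-1/24))/2)) + 174361 = (90645 + (-3 - 432 - (67/170 + 17/12)/2)) + 174361 = (90645 + (-3 - 432 - 1/2*1847/1020)) + 174361 = (90645 + (-3 - 432 - 1847/2040)) + 174361 = (90645 - 889247/2040) + 174361 = 184026553/2040 + 174361 = 539722993/2040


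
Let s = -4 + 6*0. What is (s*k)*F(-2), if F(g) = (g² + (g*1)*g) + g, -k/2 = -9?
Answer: -432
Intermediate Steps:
k = 18 (k = -2*(-9) = 18)
s = -4 (s = -4 + 0 = -4)
F(g) = g + 2*g² (F(g) = (g² + g*g) + g = (g² + g²) + g = 2*g² + g = g + 2*g²)
(s*k)*F(-2) = (-4*18)*(-2*(1 + 2*(-2))) = -(-144)*(1 - 4) = -(-144)*(-3) = -72*6 = -432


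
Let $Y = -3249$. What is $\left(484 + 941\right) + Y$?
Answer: $-1824$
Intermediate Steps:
$\left(484 + 941\right) + Y = \left(484 + 941\right) - 3249 = 1425 - 3249 = -1824$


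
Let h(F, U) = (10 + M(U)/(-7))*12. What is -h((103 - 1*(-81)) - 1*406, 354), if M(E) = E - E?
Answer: -120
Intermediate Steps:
M(E) = 0
h(F, U) = 120 (h(F, U) = (10 + 0/(-7))*12 = (10 + 0*(-⅐))*12 = (10 + 0)*12 = 10*12 = 120)
-h((103 - 1*(-81)) - 1*406, 354) = -1*120 = -120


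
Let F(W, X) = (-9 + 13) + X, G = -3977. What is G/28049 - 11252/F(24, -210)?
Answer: 157394043/2889047 ≈ 54.480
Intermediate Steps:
F(W, X) = 4 + X
G/28049 - 11252/F(24, -210) = -3977/28049 - 11252/(4 - 210) = -3977*1/28049 - 11252/(-206) = -3977/28049 - 11252*(-1/206) = -3977/28049 + 5626/103 = 157394043/2889047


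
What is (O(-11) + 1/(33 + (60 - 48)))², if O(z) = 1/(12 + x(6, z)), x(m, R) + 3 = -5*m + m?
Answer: 4/2025 ≈ 0.0019753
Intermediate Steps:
x(m, R) = -3 - 4*m (x(m, R) = -3 + (-5*m + m) = -3 - 4*m)
O(z) = -1/15 (O(z) = 1/(12 + (-3 - 4*6)) = 1/(12 + (-3 - 24)) = 1/(12 - 27) = 1/(-15) = -1/15)
(O(-11) + 1/(33 + (60 - 48)))² = (-1/15 + 1/(33 + (60 - 48)))² = (-1/15 + 1/(33 + 12))² = (-1/15 + 1/45)² = (-2/45)² = 4/2025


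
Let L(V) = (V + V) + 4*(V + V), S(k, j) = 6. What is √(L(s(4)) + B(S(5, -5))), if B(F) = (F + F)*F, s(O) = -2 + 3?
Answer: √82 ≈ 9.0554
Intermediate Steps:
s(O) = 1
B(F) = 2*F² (B(F) = (2*F)*F = 2*F²)
L(V) = 10*V (L(V) = 2*V + 4*(2*V) = 2*V + 8*V = 10*V)
√(L(s(4)) + B(S(5, -5))) = √(10*1 + 2*6²) = √(10 + 2*36) = √(10 + 72) = √82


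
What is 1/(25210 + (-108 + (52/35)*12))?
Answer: 35/879194 ≈ 3.9809e-5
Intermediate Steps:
1/(25210 + (-108 + (52/35)*12)) = 1/(25210 + (-108 + 624/35)) = 1/(25210 - 3156/35) = 1/(879194/35) = 35/879194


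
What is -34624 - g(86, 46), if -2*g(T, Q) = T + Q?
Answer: -34558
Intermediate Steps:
g(T, Q) = -Q/2 - T/2 (g(T, Q) = -(T + Q)/2 = -(Q + T)/2 = -Q/2 - T/2)
-34624 - g(86, 46) = -34624 - (-1/2*46 - 1/2*86) = -34624 - (-23 - 43) = -34624 - 1*(-66) = -34624 + 66 = -34558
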